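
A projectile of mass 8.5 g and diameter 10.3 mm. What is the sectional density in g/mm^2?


SD = m/d^2 = 8.5/10.3^2 = 0.08012 g/mm^2

0.08012 g/mm^2


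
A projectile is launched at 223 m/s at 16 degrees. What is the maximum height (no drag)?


H = (v0*sin(theta))^2 / (2g) = (223*sin(16°))^2 / (2*9.81) = 192.6 m

192.6 m


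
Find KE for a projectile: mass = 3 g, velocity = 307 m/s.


E = 0.5*m*v^2 = 0.5*0.003*307^2 = 141.4 J

141.4 J


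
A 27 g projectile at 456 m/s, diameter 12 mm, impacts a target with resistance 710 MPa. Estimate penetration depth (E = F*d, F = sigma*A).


A = pi*(d/2)^2 = pi*(12/2)^2 = 113.097 mm^2
E = 0.5*m*v^2 = 0.5*0.027*456^2 = 2807.14 J
depth = E/(sigma*A) = 2807.14 J / (710 MPa * 113.097 mm^2) = 2807.14/(710 * 113.097) m = 0.0349585 m ≈ 34.96 mm

34.96 mm


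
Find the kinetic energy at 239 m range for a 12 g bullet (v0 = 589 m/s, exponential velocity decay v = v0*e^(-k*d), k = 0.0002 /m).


v = v0*exp(-k*d) = 589*exp(-0.0002*239) = 561.508 m/s
E = 0.5*m*v^2 = 0.5*0.012*561.508^2 = 1892 J

1892 J


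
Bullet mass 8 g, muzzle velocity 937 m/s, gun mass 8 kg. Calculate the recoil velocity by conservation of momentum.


v_recoil = m_p * v_p / m_gun = 0.008 * 937 / 8 = 0.937 m/s

0.937 m/s


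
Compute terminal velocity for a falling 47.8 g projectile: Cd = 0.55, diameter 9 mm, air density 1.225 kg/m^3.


A = pi*(d/2)^2 = pi*(9/2000)^2 = 6.36173e-05 m^2
vt = sqrt(2mg/(Cd*rho*A)) = sqrt(2*0.0478*9.81/(0.55 * 1.225 * 6.36173e-05)) = 147.9 m/s

147.9 m/s


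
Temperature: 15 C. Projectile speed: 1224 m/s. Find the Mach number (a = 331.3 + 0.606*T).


a = 331.3 + 0.606*(15) = 340.39 m/s
M = v/a = 1224/340.39 = 3.596

3.596


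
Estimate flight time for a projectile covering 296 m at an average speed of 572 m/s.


t = d/v = 296/572 = 0.5175 s

0.5175 s


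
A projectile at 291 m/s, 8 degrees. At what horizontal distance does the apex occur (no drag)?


R = v0^2*sin(2*theta)/g = 291^2*sin(2*8°)/9.81 = 2379.33 m
apex_dist = R/2 = 2379.33/2 = 1190 m

1190 m


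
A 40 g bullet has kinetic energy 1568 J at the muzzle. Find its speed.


v = sqrt(2*E/m) = sqrt(2*1568/0.04) = 280 m/s

280 m/s


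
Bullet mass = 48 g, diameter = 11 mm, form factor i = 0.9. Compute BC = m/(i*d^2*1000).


BC = m/(i*d^2*1000) = 48/(0.9 * 11^2 * 1000) = 0.0004408

0.0004408


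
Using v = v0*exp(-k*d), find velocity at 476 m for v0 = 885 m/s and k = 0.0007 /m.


v = v0*exp(-k*d) = 885*exp(-0.0007*476) = 634.2 m/s

634.2 m/s


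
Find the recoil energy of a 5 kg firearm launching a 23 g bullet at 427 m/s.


v_r = m_p*v_p/m_gun = 0.023*427/5 = 1.9642 m/s, E_r = 0.5*m_gun*v_r^2 = 0.5*5*1.9642^2 = 9.645 J

9.645 J


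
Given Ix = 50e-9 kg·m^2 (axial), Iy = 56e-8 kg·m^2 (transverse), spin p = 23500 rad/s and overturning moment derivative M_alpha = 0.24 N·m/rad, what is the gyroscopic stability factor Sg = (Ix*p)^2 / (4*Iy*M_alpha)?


Sg = Ix^2 * p^2 / (4 * Iy * M_alpha) = (50e-9)^2 * 23500^2 / (4 * 56e-8 * 0.24) = 2.568

2.568


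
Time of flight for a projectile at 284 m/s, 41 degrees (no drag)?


T = 2*v0*sin(theta)/g = 2*284*sin(41°)/9.81 = 37.99 s

37.99 s


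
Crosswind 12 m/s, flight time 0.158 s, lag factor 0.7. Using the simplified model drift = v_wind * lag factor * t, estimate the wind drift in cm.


drift = v_wind * lag * t = 12 * 0.7 * 0.158 = 1.3272 m ≈ 132.7 cm

132.7 cm


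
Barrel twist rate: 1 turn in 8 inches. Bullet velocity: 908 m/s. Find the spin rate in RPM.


twist_m = 8*0.0254 = 0.2032 m
spin = v/twist = 908/0.2032 = 4468.504 rev/s
RPM = spin*60 = 4468.504*60 ≈ 268110 RPM

268110 RPM


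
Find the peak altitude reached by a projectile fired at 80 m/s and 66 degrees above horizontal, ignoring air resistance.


H = (v0*sin(theta))^2 / (2g) = (80*sin(66°))^2 / (2*9.81) = 272.2 m

272.2 m


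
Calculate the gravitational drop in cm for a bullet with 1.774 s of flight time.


drop = 0.5*g*t^2 = 0.5*9.81*1.774^2 = 15.4364 m ≈ 1544 cm

1544 cm


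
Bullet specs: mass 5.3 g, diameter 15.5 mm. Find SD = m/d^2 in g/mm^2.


SD = m/d^2 = 5.3/15.5^2 = 0.02206 g/mm^2

0.02206 g/mm^2


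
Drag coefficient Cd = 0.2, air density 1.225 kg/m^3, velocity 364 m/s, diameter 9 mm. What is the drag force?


A = pi*(d/2)^2 = pi*(9/2000)^2 = 6.36173e-05 m^2
Fd = 0.5*Cd*rho*A*v^2 = 0.5*0.2*1.225*6.36173e-05*364^2 = 1.033 N

1.033 N


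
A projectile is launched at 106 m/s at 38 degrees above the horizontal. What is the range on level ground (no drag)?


R = v0^2 * sin(2*theta) / g = 106^2 * sin(2*38°) / 9.81 = 1111 m

1111 m


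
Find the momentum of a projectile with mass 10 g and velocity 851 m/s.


p = m*v = 0.01*851 = 8.51 kg·m/s

8.51 kg·m/s


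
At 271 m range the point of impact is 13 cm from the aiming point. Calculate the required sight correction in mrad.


1 mrad subtends 1 cm per 10 m of range, so adj = error_cm / (dist_m / 10) = 13 / (271/10) = 0.4797 mrad

0.4797 mrad


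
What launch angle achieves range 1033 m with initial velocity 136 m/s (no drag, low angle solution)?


sin(2*theta) = R*g/v0^2 = 1033*9.81/136^2 = 0.547888, theta = arcsin(0.547888)/2 = 16.61°

16.61 degrees


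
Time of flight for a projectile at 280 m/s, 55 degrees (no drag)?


T = 2*v0*sin(theta)/g = 2*280*sin(55°)/9.81 = 46.76 s

46.76 s


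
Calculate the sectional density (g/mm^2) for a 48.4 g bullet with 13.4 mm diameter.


SD = m/d^2 = 48.4/13.4^2 = 0.2695 g/mm^2

0.2695 g/mm^2


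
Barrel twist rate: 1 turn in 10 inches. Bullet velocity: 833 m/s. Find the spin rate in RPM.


twist_m = 10*0.0254 = 0.254 m
spin = v/twist = 833/0.254 = 3279.528 rev/s
RPM = spin*60 = 3279.528*60 ≈ 196772 RPM

196772 RPM


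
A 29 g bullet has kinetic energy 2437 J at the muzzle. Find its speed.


v = sqrt(2*E/m) = sqrt(2*2437/0.029) = 410 m/s

410 m/s


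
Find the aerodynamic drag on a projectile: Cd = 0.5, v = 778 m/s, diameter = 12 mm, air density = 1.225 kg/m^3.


A = pi*(d/2)^2 = pi*(12/2000)^2 = 1.13097e-04 m^2
Fd = 0.5*Cd*rho*A*v^2 = 0.5*0.5*1.225*1.13097e-04*778^2 = 20.96 N

20.96 N


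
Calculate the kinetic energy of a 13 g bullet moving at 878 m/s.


E = 0.5*m*v^2 = 0.5*0.013*878^2 = 5011 J

5011 J


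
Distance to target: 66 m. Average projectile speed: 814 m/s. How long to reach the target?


t = d/v = 66/814 = 0.08108 s

0.08108 s


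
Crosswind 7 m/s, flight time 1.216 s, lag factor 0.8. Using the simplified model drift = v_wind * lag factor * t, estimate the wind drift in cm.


drift = v_wind * lag * t = 7 * 0.8 * 1.216 = 6.8096 m ≈ 681 cm

681 cm


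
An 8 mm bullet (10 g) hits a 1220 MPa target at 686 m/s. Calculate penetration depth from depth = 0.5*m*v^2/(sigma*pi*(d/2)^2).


A = pi*(d/2)^2 = pi*(8/2)^2 = 50.2655 mm^2
E = 0.5*m*v^2 = 0.5*0.01*686^2 = 2352.98 J
depth = E/(sigma*A) = 2352.98 J / (1220 MPa * 50.2655 mm^2) = 2352.98/(1220 * 50.2655) m = 0.0383697 m ≈ 38.37 mm

38.37 mm


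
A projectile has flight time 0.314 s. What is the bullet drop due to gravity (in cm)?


drop = 0.5*g*t^2 = 0.5*9.81*0.314^2 = 0.483613 m ≈ 48.36 cm

48.36 cm


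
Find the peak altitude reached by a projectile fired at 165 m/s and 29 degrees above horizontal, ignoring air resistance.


H = (v0*sin(theta))^2 / (2g) = (165*sin(29°))^2 / (2*9.81) = 326.1 m

326.1 m


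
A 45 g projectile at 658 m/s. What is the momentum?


p = m*v = 0.045*658 = 29.61 kg·m/s

29.61 kg·m/s


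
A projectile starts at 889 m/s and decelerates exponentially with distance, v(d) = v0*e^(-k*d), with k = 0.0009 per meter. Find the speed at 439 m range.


v = v0*exp(-k*d) = 889*exp(-0.0009*439) = 598.8 m/s

598.8 m/s


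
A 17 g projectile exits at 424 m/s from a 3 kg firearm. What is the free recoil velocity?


v_recoil = m_p * v_p / m_gun = 0.017 * 424 / 3 = 2.403 m/s

2.403 m/s


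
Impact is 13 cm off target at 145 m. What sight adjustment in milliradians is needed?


1 mrad subtends 1 cm per 10 m of range, so adj = error_cm / (dist_m / 10) = 13 / (145/10) = 0.8966 mrad

0.8966 mrad


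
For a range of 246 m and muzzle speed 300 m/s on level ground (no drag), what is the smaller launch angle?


sin(2*theta) = R*g/v0^2 = 246*9.81/300^2 = 0.026814, theta = arcsin(0.026814)/2 = 0.7683°

0.7683 degrees


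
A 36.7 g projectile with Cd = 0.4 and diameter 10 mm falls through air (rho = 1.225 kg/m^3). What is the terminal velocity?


A = pi*(d/2)^2 = pi*(10/2000)^2 = 7.85398e-05 m^2
vt = sqrt(2mg/(Cd*rho*A)) = sqrt(2*0.0367*9.81/(0.4 * 1.225 * 7.85398e-05)) = 136.8 m/s

136.8 m/s


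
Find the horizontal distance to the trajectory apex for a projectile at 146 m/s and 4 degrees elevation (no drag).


R = v0^2*sin(2*theta)/g = 146^2*sin(2*4°)/9.81 = 302.407 m
apex_dist = R/2 = 302.407/2 = 151.2 m

151.2 m


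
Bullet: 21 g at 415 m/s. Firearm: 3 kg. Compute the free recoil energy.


v_r = m_p*v_p/m_gun = 0.021*415/3 = 2.905 m/s, E_r = 0.5*m_gun*v_r^2 = 0.5*3*2.905^2 = 12.66 J

12.66 J


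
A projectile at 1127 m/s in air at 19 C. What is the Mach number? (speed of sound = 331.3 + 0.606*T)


a = 331.3 + 0.606*(19) = 342.814 m/s
M = v/a = 1127/342.814 = 3.287

3.287


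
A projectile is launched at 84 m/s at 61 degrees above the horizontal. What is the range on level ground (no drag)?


R = v0^2 * sin(2*theta) / g = 84^2 * sin(2*61°) / 9.81 = 610 m

610 m


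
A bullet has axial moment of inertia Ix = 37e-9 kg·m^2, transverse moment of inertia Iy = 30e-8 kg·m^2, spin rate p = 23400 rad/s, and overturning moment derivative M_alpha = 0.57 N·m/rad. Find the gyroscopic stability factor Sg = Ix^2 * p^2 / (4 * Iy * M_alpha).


Sg = Ix^2 * p^2 / (4 * Iy * M_alpha) = (37e-9)^2 * 23400^2 / (4 * 30e-8 * 0.57) = 1.096

1.096


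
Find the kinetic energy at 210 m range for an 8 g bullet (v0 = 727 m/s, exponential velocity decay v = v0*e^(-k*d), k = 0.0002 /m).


v = v0*exp(-k*d) = 727*exp(-0.0002*210) = 697.098 m/s
E = 0.5*m*v^2 = 0.5*0.008*697.098^2 = 1944 J

1944 J


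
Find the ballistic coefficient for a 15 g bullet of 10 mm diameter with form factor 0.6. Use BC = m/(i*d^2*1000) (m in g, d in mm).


BC = m/(i*d^2*1000) = 15/(0.6 * 10^2 * 1000) = 0.00025

0.00025


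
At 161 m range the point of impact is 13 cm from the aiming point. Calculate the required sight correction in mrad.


1 mrad subtends 1 cm per 10 m of range, so adj = error_cm / (dist_m / 10) = 13 / (161/10) = 0.8075 mrad

0.8075 mrad


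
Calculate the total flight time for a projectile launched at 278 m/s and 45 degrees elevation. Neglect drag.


T = 2*v0*sin(theta)/g = 2*278*sin(45°)/9.81 = 40.08 s

40.08 s


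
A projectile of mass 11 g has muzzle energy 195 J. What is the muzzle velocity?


v = sqrt(2*E/m) = sqrt(2*195/0.011) = 188.3 m/s

188.3 m/s


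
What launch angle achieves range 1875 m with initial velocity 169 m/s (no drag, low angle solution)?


sin(2*theta) = R*g/v0^2 = 1875*9.81/169^2 = 0.644016, theta = arcsin(0.644016)/2 = 20.05°

20.05 degrees


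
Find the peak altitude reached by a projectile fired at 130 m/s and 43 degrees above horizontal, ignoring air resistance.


H = (v0*sin(theta))^2 / (2g) = (130*sin(43°))^2 / (2*9.81) = 400.6 m

400.6 m


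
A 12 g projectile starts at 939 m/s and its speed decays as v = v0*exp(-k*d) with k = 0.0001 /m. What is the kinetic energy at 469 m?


v = v0*exp(-k*d) = 939*exp(-0.0001*469) = 895.978 m/s
E = 0.5*m*v^2 = 0.5*0.012*895.978^2 = 4817 J

4817 J


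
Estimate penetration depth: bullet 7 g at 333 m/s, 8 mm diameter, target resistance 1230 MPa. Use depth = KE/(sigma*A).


A = pi*(d/2)^2 = pi*(8/2)^2 = 50.2655 mm^2
E = 0.5*m*v^2 = 0.5*0.007*333^2 = 388.112 J
depth = E/(sigma*A) = 388.112 J / (1230 MPa * 50.2655 mm^2) = 388.112/(1230 * 50.2655) m = 0.00627743 m ≈ 6.277 mm

6.277 mm


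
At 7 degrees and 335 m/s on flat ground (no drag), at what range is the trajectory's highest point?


R = v0^2*sin(2*theta)/g = 335^2*sin(2*7°)/9.81 = 2767.55 m
apex_dist = R/2 = 2767.55/2 = 1384 m

1384 m


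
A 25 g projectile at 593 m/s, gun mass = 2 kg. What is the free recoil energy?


v_r = m_p*v_p/m_gun = 0.025*593/2 = 7.4125 m/s, E_r = 0.5*m_gun*v_r^2 = 0.5*2*7.4125^2 = 54.95 J

54.95 J


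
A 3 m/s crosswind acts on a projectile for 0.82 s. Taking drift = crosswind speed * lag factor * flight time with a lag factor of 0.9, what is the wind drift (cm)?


drift = v_wind * lag * t = 3 * 0.9 * 0.82 = 2.214 m ≈ 221.4 cm

221.4 cm


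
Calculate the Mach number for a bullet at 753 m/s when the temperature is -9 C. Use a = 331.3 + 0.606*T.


a = 331.3 + 0.606*(-9) = 325.846 m/s
M = v/a = 753/325.846 = 2.311

2.311


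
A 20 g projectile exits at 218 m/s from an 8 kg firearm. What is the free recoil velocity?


v_recoil = m_p * v_p / m_gun = 0.02 * 218 / 8 = 0.545 m/s

0.545 m/s


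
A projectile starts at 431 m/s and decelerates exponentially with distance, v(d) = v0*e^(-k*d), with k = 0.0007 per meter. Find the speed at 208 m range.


v = v0*exp(-k*d) = 431*exp(-0.0007*208) = 372.6 m/s

372.6 m/s


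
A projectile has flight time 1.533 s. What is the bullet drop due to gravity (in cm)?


drop = 0.5*g*t^2 = 0.5*9.81*1.533^2 = 11.5272 m ≈ 1153 cm

1153 cm


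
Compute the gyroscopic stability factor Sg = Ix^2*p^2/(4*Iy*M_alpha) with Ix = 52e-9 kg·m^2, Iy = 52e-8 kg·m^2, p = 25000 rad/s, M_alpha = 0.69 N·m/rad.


Sg = Ix^2 * p^2 / (4 * Iy * M_alpha) = (52e-9)^2 * 25000^2 / (4 * 52e-8 * 0.69) = 1.178

1.178


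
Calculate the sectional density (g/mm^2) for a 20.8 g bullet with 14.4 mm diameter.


SD = m/d^2 = 20.8/14.4^2 = 0.1003 g/mm^2

0.1003 g/mm^2


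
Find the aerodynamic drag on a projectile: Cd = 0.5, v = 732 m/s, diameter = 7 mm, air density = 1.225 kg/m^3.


A = pi*(d/2)^2 = pi*(7/2000)^2 = 3.84845e-05 m^2
Fd = 0.5*Cd*rho*A*v^2 = 0.5*0.5*1.225*3.84845e-05*732^2 = 6.315 N

6.315 N


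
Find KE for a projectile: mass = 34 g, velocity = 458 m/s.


E = 0.5*m*v^2 = 0.5*0.034*458^2 = 3566 J

3566 J


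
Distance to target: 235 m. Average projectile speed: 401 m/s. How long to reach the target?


t = d/v = 235/401 = 0.586 s

0.586 s


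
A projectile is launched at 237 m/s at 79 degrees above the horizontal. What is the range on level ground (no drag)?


R = v0^2 * sin(2*theta) / g = 237^2 * sin(2*79°) / 9.81 = 2145 m

2145 m


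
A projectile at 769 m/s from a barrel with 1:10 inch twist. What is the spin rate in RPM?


twist_m = 10*0.0254 = 0.254 m
spin = v/twist = 769/0.254 = 3027.559 rev/s
RPM = spin*60 = 3027.559*60 ≈ 181654 RPM

181654 RPM


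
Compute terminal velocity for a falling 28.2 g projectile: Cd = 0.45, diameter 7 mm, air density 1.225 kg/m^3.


A = pi*(d/2)^2 = pi*(7/2000)^2 = 3.84845e-05 m^2
vt = sqrt(2mg/(Cd*rho*A)) = sqrt(2*0.0282*9.81/(0.45 * 1.225 * 3.84845e-05)) = 161.5 m/s

161.5 m/s


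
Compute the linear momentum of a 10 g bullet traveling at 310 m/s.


p = m*v = 0.01*310 = 3.1 kg·m/s

3.1 kg·m/s


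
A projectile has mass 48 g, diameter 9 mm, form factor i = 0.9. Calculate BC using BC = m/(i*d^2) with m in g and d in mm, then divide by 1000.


BC = m/(i*d^2*1000) = 48/(0.9 * 9^2 * 1000) = 0.0006584

0.0006584


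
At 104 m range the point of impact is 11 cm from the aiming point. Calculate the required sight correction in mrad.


1 mrad subtends 1 cm per 10 m of range, so adj = error_cm / (dist_m / 10) = 11 / (104/10) = 1.058 mrad

1.058 mrad


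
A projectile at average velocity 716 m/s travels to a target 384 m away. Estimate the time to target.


t = d/v = 384/716 = 0.5363 s

0.5363 s


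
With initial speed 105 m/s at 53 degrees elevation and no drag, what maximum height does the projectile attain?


H = (v0*sin(theta))^2 / (2g) = (105*sin(53°))^2 / (2*9.81) = 358.4 m

358.4 m


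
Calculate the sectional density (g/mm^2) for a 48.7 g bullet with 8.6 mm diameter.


SD = m/d^2 = 48.7/8.6^2 = 0.6585 g/mm^2

0.6585 g/mm^2


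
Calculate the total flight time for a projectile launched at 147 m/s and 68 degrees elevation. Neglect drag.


T = 2*v0*sin(theta)/g = 2*147*sin(68°)/9.81 = 27.79 s

27.79 s


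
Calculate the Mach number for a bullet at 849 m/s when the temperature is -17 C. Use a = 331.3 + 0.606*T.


a = 331.3 + 0.606*(-17) = 320.998 m/s
M = v/a = 849/320.998 = 2.645

2.645


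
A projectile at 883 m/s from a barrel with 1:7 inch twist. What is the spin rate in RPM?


twist_m = 7*0.0254 = 0.1778 m
spin = v/twist = 883/0.1778 = 4966.254 rev/s
RPM = spin*60 = 4966.254*60 ≈ 297975 RPM

297975 RPM


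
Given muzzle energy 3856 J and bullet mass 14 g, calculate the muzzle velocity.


v = sqrt(2*E/m) = sqrt(2*3856/0.014) = 742.2 m/s

742.2 m/s


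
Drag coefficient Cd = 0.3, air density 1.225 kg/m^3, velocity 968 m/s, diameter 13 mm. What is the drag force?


A = pi*(d/2)^2 = pi*(13/2000)^2 = 1.32732e-04 m^2
Fd = 0.5*Cd*rho*A*v^2 = 0.5*0.3*1.225*1.32732e-04*968^2 = 22.85 N

22.85 N


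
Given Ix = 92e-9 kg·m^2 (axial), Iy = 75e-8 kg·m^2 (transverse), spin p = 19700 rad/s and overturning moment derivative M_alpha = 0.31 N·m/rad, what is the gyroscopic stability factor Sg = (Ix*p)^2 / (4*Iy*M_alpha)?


Sg = Ix^2 * p^2 / (4 * Iy * M_alpha) = (92e-9)^2 * 19700^2 / (4 * 75e-8 * 0.31) = 3.532

3.532


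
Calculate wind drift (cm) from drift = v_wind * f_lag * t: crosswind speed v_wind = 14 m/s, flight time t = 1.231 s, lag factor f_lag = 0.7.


drift = v_wind * lag * t = 14 * 0.7 * 1.231 = 12.0638 m ≈ 1206 cm

1206 cm


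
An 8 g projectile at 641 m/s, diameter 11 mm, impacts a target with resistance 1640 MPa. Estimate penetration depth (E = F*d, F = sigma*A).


A = pi*(d/2)^2 = pi*(11/2)^2 = 95.0332 mm^2
E = 0.5*m*v^2 = 0.5*0.008*641^2 = 1643.52 J
depth = E/(sigma*A) = 1643.52 J / (1640 MPa * 95.0332 mm^2) = 1643.52/(1640 * 95.0332) m = 0.0105453 m ≈ 10.55 mm

10.55 mm


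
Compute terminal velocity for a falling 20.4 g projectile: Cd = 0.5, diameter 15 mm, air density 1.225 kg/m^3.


A = pi*(d/2)^2 = pi*(15/2000)^2 = 1.76715e-04 m^2
vt = sqrt(2mg/(Cd*rho*A)) = sqrt(2*0.0204*9.81/(0.5 * 1.225 * 1.76715e-04)) = 60.81 m/s

60.81 m/s


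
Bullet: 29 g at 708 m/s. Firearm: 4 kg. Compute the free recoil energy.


v_r = m_p*v_p/m_gun = 0.029*708/4 = 5.133 m/s, E_r = 0.5*m_gun*v_r^2 = 0.5*4*5.133^2 = 52.7 J

52.7 J


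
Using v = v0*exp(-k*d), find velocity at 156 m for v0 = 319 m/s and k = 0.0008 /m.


v = v0*exp(-k*d) = 319*exp(-0.0008*156) = 281.6 m/s

281.6 m/s


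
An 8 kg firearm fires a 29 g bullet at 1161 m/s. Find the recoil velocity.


v_recoil = m_p * v_p / m_gun = 0.029 * 1161 / 8 = 4.209 m/s

4.209 m/s


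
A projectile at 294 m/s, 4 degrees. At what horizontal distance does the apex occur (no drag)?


R = v0^2*sin(2*theta)/g = 294^2*sin(2*4°)/9.81 = 1226.26 m
apex_dist = R/2 = 1226.26/2 = 613.1 m

613.1 m


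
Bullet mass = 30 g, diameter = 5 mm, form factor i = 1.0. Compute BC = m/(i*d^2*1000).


BC = m/(i*d^2*1000) = 30/(1.0 * 5^2 * 1000) = 0.0012

0.0012


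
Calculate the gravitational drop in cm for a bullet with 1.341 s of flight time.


drop = 0.5*g*t^2 = 0.5*9.81*1.341^2 = 8.82057 m ≈ 882.1 cm

882.1 cm


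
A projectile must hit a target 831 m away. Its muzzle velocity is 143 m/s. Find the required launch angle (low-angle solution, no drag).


sin(2*theta) = R*g/v0^2 = 831*9.81/143^2 = 0.398656, theta = arcsin(0.398656)/2 = 11.75°

11.75 degrees


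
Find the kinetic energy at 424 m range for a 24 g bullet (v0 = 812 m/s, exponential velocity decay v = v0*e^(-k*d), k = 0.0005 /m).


v = v0*exp(-k*d) = 812*exp(-0.0005*424) = 656.879 m/s
E = 0.5*m*v^2 = 0.5*0.024*656.879^2 = 5178 J

5178 J


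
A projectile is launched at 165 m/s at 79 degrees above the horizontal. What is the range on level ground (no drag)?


R = v0^2 * sin(2*theta) / g = 165^2 * sin(2*79°) / 9.81 = 1040 m

1040 m


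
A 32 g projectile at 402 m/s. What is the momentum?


p = m*v = 0.032*402 = 12.86 kg·m/s

12.86 kg·m/s


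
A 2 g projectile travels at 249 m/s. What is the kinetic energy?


E = 0.5*m*v^2 = 0.5*0.002*249^2 = 62 J

62 J


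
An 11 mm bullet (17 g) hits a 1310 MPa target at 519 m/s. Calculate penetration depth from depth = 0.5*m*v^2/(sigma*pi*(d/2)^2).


A = pi*(d/2)^2 = pi*(11/2)^2 = 95.0332 mm^2
E = 0.5*m*v^2 = 0.5*0.017*519^2 = 2289.57 J
depth = E/(sigma*A) = 2289.57 J / (1310 MPa * 95.0332 mm^2) = 2289.57/(1310 * 95.0332) m = 0.0183911 m ≈ 18.39 mm

18.39 mm


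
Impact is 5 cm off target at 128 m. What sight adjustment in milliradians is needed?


1 mrad subtends 1 cm per 10 m of range, so adj = error_cm / (dist_m / 10) = 5 / (128/10) = 0.3906 mrad

0.3906 mrad


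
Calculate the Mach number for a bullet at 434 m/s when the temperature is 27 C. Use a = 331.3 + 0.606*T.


a = 331.3 + 0.606*(27) = 347.662 m/s
M = v/a = 434/347.662 = 1.248

1.248


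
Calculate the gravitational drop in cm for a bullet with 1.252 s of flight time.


drop = 0.5*g*t^2 = 0.5*9.81*1.252^2 = 7.68861 m ≈ 768.9 cm

768.9 cm


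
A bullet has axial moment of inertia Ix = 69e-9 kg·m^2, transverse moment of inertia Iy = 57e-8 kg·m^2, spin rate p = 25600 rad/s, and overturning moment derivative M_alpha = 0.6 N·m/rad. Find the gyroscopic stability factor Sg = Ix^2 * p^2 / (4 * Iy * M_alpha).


Sg = Ix^2 * p^2 / (4 * Iy * M_alpha) = (69e-9)^2 * 25600^2 / (4 * 57e-8 * 0.6) = 2.281

2.281


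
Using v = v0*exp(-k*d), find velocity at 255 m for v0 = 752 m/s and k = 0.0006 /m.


v = v0*exp(-k*d) = 752*exp(-0.0006*255) = 645.3 m/s

645.3 m/s


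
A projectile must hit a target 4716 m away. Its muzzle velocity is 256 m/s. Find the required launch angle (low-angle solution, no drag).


sin(2*theta) = R*g/v0^2 = 4716*9.81/256^2 = 0.705932, theta = arcsin(0.705932)/2 = 22.45°

22.45 degrees


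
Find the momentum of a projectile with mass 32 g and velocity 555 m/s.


p = m*v = 0.032*555 = 17.76 kg·m/s

17.76 kg·m/s


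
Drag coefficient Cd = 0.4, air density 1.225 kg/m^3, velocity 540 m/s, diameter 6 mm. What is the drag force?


A = pi*(d/2)^2 = pi*(6/2000)^2 = 2.82743e-05 m^2
Fd = 0.5*Cd*rho*A*v^2 = 0.5*0.4*1.225*2.82743e-05*540^2 = 2.02 N

2.02 N


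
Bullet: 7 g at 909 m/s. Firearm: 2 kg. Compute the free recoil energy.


v_r = m_p*v_p/m_gun = 0.007*909/2 = 3.1815 m/s, E_r = 0.5*m_gun*v_r^2 = 0.5*2*3.1815^2 = 10.12 J

10.12 J


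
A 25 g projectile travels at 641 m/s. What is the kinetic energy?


E = 0.5*m*v^2 = 0.5*0.025*641^2 = 5136 J

5136 J


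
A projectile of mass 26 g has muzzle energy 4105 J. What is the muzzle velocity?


v = sqrt(2*E/m) = sqrt(2*4105/0.026) = 561.9 m/s

561.9 m/s


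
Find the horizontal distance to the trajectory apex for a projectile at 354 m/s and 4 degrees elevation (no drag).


R = v0^2*sin(2*theta)/g = 354^2*sin(2*4°)/9.81 = 1777.84 m
apex_dist = R/2 = 1777.84/2 = 888.9 m

888.9 m


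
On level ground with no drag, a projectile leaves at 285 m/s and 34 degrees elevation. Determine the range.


R = v0^2 * sin(2*theta) / g = 285^2 * sin(2*34°) / 9.81 = 7677 m

7677 m


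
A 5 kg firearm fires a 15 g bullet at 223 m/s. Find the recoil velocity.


v_recoil = m_p * v_p / m_gun = 0.015 * 223 / 5 = 0.669 m/s

0.669 m/s


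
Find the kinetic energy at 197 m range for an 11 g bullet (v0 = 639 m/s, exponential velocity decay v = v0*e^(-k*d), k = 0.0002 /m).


v = v0*exp(-k*d) = 639*exp(-0.0002*197) = 614.313 m/s
E = 0.5*m*v^2 = 0.5*0.011*614.313^2 = 2076 J

2076 J


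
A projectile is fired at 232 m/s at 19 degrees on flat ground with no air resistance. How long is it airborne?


T = 2*v0*sin(theta)/g = 2*232*sin(19°)/9.81 = 15.4 s

15.4 s


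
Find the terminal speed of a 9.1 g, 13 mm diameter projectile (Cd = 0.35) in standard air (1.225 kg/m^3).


A = pi*(d/2)^2 = pi*(13/2000)^2 = 1.32732e-04 m^2
vt = sqrt(2mg/(Cd*rho*A)) = sqrt(2*0.0091*9.81/(0.35 * 1.225 * 1.32732e-04)) = 56.01 m/s

56.01 m/s


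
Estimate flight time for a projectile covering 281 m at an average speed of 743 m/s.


t = d/v = 281/743 = 0.3782 s

0.3782 s


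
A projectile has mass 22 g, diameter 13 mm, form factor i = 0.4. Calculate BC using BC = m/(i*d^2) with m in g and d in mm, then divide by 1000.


BC = m/(i*d^2*1000) = 22/(0.4 * 13^2 * 1000) = 0.0003254

0.0003254


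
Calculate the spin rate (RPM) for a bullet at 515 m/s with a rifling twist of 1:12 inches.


twist_m = 12*0.0254 = 0.3048 m
spin = v/twist = 515/0.3048 = 1689.633 rev/s
RPM = spin*60 = 1689.633*60 ≈ 101378 RPM

101378 RPM


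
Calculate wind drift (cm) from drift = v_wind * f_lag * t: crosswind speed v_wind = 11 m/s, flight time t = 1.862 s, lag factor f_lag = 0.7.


drift = v_wind * lag * t = 11 * 0.7 * 1.862 = 14.3374 m ≈ 1434 cm

1434 cm


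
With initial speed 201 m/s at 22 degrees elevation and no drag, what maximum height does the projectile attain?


H = (v0*sin(theta))^2 / (2g) = (201*sin(22°))^2 / (2*9.81) = 289 m

289 m


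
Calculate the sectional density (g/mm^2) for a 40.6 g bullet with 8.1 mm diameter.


SD = m/d^2 = 40.6/8.1^2 = 0.6188 g/mm^2

0.6188 g/mm^2


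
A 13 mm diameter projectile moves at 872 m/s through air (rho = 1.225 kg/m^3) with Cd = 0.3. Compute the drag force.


A = pi*(d/2)^2 = pi*(13/2000)^2 = 1.32732e-04 m^2
Fd = 0.5*Cd*rho*A*v^2 = 0.5*0.3*1.225*1.32732e-04*872^2 = 18.55 N

18.55 N


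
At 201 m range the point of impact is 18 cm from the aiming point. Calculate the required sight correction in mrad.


1 mrad subtends 1 cm per 10 m of range, so adj = error_cm / (dist_m / 10) = 18 / (201/10) = 0.8955 mrad

0.8955 mrad


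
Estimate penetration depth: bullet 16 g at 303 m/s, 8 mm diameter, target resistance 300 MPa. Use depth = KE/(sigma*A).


A = pi*(d/2)^2 = pi*(8/2)^2 = 50.2655 mm^2
E = 0.5*m*v^2 = 0.5*0.016*303^2 = 734.472 J
depth = E/(sigma*A) = 734.472 J / (300 MPa * 50.2655 mm^2) = 734.472/(300 * 50.2655) m = 0.0487062 m ≈ 48.71 mm

48.71 mm


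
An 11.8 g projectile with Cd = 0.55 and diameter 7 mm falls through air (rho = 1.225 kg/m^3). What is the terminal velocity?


A = pi*(d/2)^2 = pi*(7/2000)^2 = 3.84845e-05 m^2
vt = sqrt(2mg/(Cd*rho*A)) = sqrt(2*0.0118*9.81/(0.55 * 1.225 * 3.84845e-05)) = 94.49 m/s

94.49 m/s


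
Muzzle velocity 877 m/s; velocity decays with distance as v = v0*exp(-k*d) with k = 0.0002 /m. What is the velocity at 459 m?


v = v0*exp(-k*d) = 877*exp(-0.0002*459) = 800.1 m/s

800.1 m/s


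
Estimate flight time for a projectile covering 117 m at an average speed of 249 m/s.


t = d/v = 117/249 = 0.4699 s

0.4699 s


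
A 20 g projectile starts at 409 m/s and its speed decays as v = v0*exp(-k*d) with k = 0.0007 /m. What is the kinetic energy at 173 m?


v = v0*exp(-k*d) = 409*exp(-0.0007*173) = 362.352 m/s
E = 0.5*m*v^2 = 0.5*0.02*362.352^2 = 1313 J

1313 J


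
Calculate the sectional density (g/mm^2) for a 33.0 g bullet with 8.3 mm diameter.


SD = m/d^2 = 33.0/8.3^2 = 0.479 g/mm^2

0.479 g/mm^2


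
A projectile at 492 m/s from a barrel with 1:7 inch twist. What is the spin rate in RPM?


twist_m = 7*0.0254 = 0.1778 m
spin = v/twist = 492/0.1778 = 2767.154 rev/s
RPM = spin*60 = 2767.154*60 ≈ 166029 RPM

166029 RPM


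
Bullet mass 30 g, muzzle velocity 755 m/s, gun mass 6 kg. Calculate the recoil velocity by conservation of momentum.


v_recoil = m_p * v_p / m_gun = 0.03 * 755 / 6 = 3.775 m/s

3.775 m/s


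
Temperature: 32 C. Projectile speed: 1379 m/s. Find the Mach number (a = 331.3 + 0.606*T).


a = 331.3 + 0.606*(32) = 350.692 m/s
M = v/a = 1379/350.692 = 3.932

3.932


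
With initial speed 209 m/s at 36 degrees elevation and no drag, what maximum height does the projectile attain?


H = (v0*sin(theta))^2 / (2g) = (209*sin(36°))^2 / (2*9.81) = 769.2 m

769.2 m


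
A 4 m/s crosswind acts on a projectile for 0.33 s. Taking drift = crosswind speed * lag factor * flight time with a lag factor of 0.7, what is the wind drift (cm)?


drift = v_wind * lag * t = 4 * 0.7 * 0.33 = 0.924 m ≈ 92.4 cm

92.4 cm


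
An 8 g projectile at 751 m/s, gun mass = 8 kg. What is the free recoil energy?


v_r = m_p*v_p/m_gun = 0.008*751/8 = 0.751 m/s, E_r = 0.5*m_gun*v_r^2 = 0.5*8*0.751^2 = 2.256 J

2.256 J


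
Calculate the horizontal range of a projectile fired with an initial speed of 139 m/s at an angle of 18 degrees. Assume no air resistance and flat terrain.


R = v0^2 * sin(2*theta) / g = 139^2 * sin(2*18°) / 9.81 = 1158 m

1158 m


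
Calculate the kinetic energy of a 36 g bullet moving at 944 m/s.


E = 0.5*m*v^2 = 0.5*0.036*944^2 = 16040 J

16040 J


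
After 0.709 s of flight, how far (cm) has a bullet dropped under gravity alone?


drop = 0.5*g*t^2 = 0.5*9.81*0.709^2 = 2.46565 m ≈ 246.6 cm

246.6 cm


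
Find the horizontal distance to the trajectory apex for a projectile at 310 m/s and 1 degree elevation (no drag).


R = v0^2*sin(2*theta)/g = 310^2*sin(2*1°)/9.81 = 341.88 m
apex_dist = R/2 = 341.88/2 = 170.9 m

170.9 m


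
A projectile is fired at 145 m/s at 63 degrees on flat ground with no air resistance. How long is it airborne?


T = 2*v0*sin(theta)/g = 2*145*sin(63°)/9.81 = 26.34 s

26.34 s


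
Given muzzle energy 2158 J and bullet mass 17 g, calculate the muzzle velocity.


v = sqrt(2*E/m) = sqrt(2*2158/0.017) = 503.9 m/s

503.9 m/s


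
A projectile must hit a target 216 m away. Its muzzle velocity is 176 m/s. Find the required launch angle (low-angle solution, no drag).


sin(2*theta) = R*g/v0^2 = 216*9.81/176^2 = 0.0684065, theta = arcsin(0.0684065)/2 = 1.961°

1.961 degrees


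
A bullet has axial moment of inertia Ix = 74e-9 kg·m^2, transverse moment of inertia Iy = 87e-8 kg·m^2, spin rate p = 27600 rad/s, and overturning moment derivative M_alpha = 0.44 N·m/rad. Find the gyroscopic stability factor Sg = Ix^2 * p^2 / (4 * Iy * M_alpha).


Sg = Ix^2 * p^2 / (4 * Iy * M_alpha) = (74e-9)^2 * 27600^2 / (4 * 87e-8 * 0.44) = 2.724

2.724


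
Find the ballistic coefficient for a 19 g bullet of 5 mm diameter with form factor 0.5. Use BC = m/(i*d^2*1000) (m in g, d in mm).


BC = m/(i*d^2*1000) = 19/(0.5 * 5^2 * 1000) = 0.00152

0.00152


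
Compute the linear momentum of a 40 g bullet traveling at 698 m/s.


p = m*v = 0.04*698 = 27.92 kg·m/s

27.92 kg·m/s


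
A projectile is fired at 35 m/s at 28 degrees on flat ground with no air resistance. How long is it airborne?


T = 2*v0*sin(theta)/g = 2*35*sin(28°)/9.81 = 3.35 s

3.35 s


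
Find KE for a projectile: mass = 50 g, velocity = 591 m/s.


E = 0.5*m*v^2 = 0.5*0.05*591^2 = 8732 J

8732 J


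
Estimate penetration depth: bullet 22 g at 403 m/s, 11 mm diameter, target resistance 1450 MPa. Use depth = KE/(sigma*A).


A = pi*(d/2)^2 = pi*(11/2)^2 = 95.0332 mm^2
E = 0.5*m*v^2 = 0.5*0.022*403^2 = 1786.5 J
depth = E/(sigma*A) = 1786.5 J / (1450 MPa * 95.0332 mm^2) = 1786.5/(1450 * 95.0332) m = 0.0129646 m ≈ 12.96 mm

12.96 mm


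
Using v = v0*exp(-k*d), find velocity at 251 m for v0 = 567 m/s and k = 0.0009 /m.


v = v0*exp(-k*d) = 567*exp(-0.0009*251) = 452.4 m/s

452.4 m/s


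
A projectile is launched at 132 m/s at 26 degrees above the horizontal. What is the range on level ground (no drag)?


R = v0^2 * sin(2*theta) / g = 132^2 * sin(2*26°) / 9.81 = 1400 m

1400 m


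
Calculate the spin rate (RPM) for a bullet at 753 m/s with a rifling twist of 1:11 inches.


twist_m = 11*0.0254 = 0.2794 m
spin = v/twist = 753/0.2794 = 2695.061 rev/s
RPM = spin*60 = 2695.061*60 ≈ 161704 RPM

161704 RPM


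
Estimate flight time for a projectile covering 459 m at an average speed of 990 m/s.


t = d/v = 459/990 = 0.4636 s

0.4636 s


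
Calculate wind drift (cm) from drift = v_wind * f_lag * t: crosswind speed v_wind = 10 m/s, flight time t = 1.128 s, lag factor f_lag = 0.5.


drift = v_wind * lag * t = 10 * 0.5 * 1.128 = 5.64 m ≈ 564 cm

564 cm


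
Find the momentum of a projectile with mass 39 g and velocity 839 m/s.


p = m*v = 0.039*839 = 32.72 kg·m/s

32.72 kg·m/s


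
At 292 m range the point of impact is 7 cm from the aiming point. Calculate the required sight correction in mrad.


1 mrad subtends 1 cm per 10 m of range, so adj = error_cm / (dist_m / 10) = 7 / (292/10) = 0.2397 mrad

0.2397 mrad


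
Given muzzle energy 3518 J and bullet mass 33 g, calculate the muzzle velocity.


v = sqrt(2*E/m) = sqrt(2*3518/0.033) = 461.7 m/s

461.7 m/s


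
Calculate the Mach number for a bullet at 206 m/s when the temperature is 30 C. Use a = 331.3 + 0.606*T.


a = 331.3 + 0.606*(30) = 349.48 m/s
M = v/a = 206/349.48 = 0.5894

0.5894


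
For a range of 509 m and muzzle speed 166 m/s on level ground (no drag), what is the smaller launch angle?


sin(2*theta) = R*g/v0^2 = 509*9.81/166^2 = 0.181205, theta = arcsin(0.181205)/2 = 5.22°

5.22 degrees


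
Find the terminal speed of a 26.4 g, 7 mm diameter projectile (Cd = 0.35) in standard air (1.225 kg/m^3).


A = pi*(d/2)^2 = pi*(7/2000)^2 = 3.84845e-05 m^2
vt = sqrt(2mg/(Cd*rho*A)) = sqrt(2*0.0264*9.81/(0.35 * 1.225 * 3.84845e-05)) = 177.2 m/s

177.2 m/s


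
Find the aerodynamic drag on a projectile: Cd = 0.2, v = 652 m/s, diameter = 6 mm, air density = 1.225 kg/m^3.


A = pi*(d/2)^2 = pi*(6/2000)^2 = 2.82743e-05 m^2
Fd = 0.5*Cd*rho*A*v^2 = 0.5*0.2*1.225*2.82743e-05*652^2 = 1.472 N

1.472 N


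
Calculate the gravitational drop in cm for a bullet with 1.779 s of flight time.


drop = 0.5*g*t^2 = 0.5*9.81*1.779^2 = 15.5235 m ≈ 1552 cm

1552 cm


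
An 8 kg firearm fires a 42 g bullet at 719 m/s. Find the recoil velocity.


v_recoil = m_p * v_p / m_gun = 0.042 * 719 / 8 = 3.775 m/s

3.775 m/s


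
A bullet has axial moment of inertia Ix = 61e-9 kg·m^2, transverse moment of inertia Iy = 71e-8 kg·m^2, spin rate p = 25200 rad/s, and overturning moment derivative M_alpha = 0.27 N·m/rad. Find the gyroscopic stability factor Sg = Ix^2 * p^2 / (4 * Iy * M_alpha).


Sg = Ix^2 * p^2 / (4 * Iy * M_alpha) = (61e-9)^2 * 25200^2 / (4 * 71e-8 * 0.27) = 3.082

3.082


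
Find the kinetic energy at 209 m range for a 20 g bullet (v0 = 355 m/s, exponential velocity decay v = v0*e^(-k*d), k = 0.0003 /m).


v = v0*exp(-k*d) = 355*exp(-0.0003*209) = 333.425 m/s
E = 0.5*m*v^2 = 0.5*0.02*333.425^2 = 1112 J

1112 J


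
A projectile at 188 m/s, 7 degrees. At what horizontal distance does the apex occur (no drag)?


R = v0^2*sin(2*theta)/g = 188^2*sin(2*7°)/9.81 = 871.609 m
apex_dist = R/2 = 871.609/2 = 435.8 m

435.8 m


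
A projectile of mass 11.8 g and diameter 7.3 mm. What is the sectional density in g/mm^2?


SD = m/d^2 = 11.8/7.3^2 = 0.2214 g/mm^2

0.2214 g/mm^2


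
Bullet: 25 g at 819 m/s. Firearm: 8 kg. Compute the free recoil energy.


v_r = m_p*v_p/m_gun = 0.025*819/8 = 2.55938 m/s, E_r = 0.5*m_gun*v_r^2 = 0.5*8*2.55938^2 = 26.2 J

26.2 J


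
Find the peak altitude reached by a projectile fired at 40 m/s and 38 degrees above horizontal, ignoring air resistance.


H = (v0*sin(theta))^2 / (2g) = (40*sin(38°))^2 / (2*9.81) = 30.91 m

30.91 m


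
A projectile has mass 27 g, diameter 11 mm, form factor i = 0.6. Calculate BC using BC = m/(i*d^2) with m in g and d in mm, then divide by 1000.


BC = m/(i*d^2*1000) = 27/(0.6 * 11^2 * 1000) = 0.0003719

0.0003719


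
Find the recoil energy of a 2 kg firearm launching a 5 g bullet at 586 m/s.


v_r = m_p*v_p/m_gun = 0.005*586/2 = 1.465 m/s, E_r = 0.5*m_gun*v_r^2 = 0.5*2*1.465^2 = 2.146 J

2.146 J


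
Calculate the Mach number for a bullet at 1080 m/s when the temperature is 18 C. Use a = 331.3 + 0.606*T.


a = 331.3 + 0.606*(18) = 342.208 m/s
M = v/a = 1080/342.208 = 3.156

3.156


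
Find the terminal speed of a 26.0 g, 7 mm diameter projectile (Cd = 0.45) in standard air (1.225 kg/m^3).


A = pi*(d/2)^2 = pi*(7/2000)^2 = 3.84845e-05 m^2
vt = sqrt(2mg/(Cd*rho*A)) = sqrt(2*0.026*9.81/(0.45 * 1.225 * 3.84845e-05)) = 155.1 m/s

155.1 m/s


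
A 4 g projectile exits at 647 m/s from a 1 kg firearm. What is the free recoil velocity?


v_recoil = m_p * v_p / m_gun = 0.004 * 647 / 1 = 2.588 m/s

2.588 m/s


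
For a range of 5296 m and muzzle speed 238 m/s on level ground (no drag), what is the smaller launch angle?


sin(2*theta) = R*g/v0^2 = 5296*9.81/238^2 = 0.917198, theta = arcsin(0.917198)/2 = 33.26°

33.26 degrees


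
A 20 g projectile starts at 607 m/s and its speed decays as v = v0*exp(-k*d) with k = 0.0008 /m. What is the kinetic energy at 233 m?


v = v0*exp(-k*d) = 607*exp(-0.0008*233) = 503.775 m/s
E = 0.5*m*v^2 = 0.5*0.02*503.775^2 = 2538 J

2538 J


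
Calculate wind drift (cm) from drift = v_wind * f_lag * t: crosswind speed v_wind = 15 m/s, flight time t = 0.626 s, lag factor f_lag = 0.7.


drift = v_wind * lag * t = 15 * 0.7 * 0.626 = 6.573 m ≈ 657.3 cm

657.3 cm


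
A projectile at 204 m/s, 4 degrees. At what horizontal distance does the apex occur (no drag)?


R = v0^2*sin(2*theta)/g = 204^2*sin(2*4°)/9.81 = 590.4 m
apex_dist = R/2 = 590.4/2 = 295.2 m

295.2 m


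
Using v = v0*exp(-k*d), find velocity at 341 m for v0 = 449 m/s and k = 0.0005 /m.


v = v0*exp(-k*d) = 449*exp(-0.0005*341) = 378.6 m/s

378.6 m/s


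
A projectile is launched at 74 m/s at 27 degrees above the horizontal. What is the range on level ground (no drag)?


R = v0^2 * sin(2*theta) / g = 74^2 * sin(2*27°) / 9.81 = 451.6 m

451.6 m


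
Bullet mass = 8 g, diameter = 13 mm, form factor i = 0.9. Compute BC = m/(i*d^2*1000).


BC = m/(i*d^2*1000) = 8/(0.9 * 13^2 * 1000) = 5.26e-05

5.26e-05


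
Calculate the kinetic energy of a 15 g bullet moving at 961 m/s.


E = 0.5*m*v^2 = 0.5*0.015*961^2 = 6926 J

6926 J


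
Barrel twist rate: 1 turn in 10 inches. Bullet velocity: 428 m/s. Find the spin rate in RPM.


twist_m = 10*0.0254 = 0.254 m
spin = v/twist = 428/0.254 = 1685.039 rev/s
RPM = spin*60 = 1685.039*60 ≈ 101102 RPM

101102 RPM


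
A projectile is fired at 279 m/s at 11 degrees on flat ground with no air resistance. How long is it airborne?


T = 2*v0*sin(theta)/g = 2*279*sin(11°)/9.81 = 10.85 s

10.85 s


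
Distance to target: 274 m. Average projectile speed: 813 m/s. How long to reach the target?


t = d/v = 274/813 = 0.337 s

0.337 s


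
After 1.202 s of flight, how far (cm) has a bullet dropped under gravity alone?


drop = 0.5*g*t^2 = 0.5*9.81*1.202^2 = 7.08676 m ≈ 708.7 cm

708.7 cm


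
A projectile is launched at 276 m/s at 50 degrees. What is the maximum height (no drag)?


H = (v0*sin(theta))^2 / (2g) = (276*sin(50°))^2 / (2*9.81) = 2278 m

2278 m


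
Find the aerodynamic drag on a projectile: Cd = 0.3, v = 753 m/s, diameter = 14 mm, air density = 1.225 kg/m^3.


A = pi*(d/2)^2 = pi*(14/2000)^2 = 1.53938e-04 m^2
Fd = 0.5*Cd*rho*A*v^2 = 0.5*0.3*1.225*1.53938e-04*753^2 = 16.04 N

16.04 N


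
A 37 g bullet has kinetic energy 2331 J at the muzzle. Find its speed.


v = sqrt(2*E/m) = sqrt(2*2331/0.037) = 355 m/s

355 m/s


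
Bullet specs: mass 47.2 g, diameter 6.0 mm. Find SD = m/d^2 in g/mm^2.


SD = m/d^2 = 47.2/6.0^2 = 1.311 g/mm^2

1.311 g/mm^2


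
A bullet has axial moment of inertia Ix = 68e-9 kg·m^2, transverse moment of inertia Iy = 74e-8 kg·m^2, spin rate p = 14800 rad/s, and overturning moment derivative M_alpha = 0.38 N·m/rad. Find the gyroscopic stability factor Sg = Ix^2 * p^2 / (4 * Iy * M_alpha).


Sg = Ix^2 * p^2 / (4 * Iy * M_alpha) = (68e-9)^2 * 14800^2 / (4 * 74e-8 * 0.38) = 0.9005

0.9005
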